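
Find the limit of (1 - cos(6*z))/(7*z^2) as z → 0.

18/7

Substitution gives 0/0.
Use (1 − cos u)/u² → 1/2 with u = 6z: the limit is 6²/(2·7) = 18/7.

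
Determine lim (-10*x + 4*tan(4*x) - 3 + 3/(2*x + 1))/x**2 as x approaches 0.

12

Substitution gives 0/0 (the numerator vanishes to order 2).
Expand each term to order x^2: the coefficient of x^2 in 4·tan(4x) is 0 and in 3·1/(1 + 2x) is 12.
Lower-order terms cancel with the polynomial part, so the numerator is (12)·x^2 + o(x^2), and the limit is (12)/(1) = 12.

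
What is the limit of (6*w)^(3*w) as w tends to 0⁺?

1

Base → 0⁺ and exponent → 0⁺: a 0^0 form.
Take logs: 3w·ln(6w). This is 0·(−∞); rewriting as ln(6w)/(1/(3w)) and applying L'Hôpital gives 0.
Hence the limit is e^0 = 1.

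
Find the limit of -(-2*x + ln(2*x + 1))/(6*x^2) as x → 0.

Direct substitution gives 0/0.
Apply L'Hôpital: lim (-2 + 2/(2*x + 1))/(-12*x), still 0/0.
After 2 applications of L'Hôpital's rule the quotient is (-4/(2*x + 1)^2)/(-12); substituting x = 0 gives 1/3.

1/3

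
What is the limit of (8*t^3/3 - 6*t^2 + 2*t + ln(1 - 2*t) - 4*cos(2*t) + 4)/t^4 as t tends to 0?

Substitution gives 0/0; apply L'Hôpital's rule 4 times.
After differentiating numerator and denominator 4 times the quotient is (-64*cos(2*t) - 96/(2*t - 1)^4)/(24); at t = 0 this is -20/3.

-20/3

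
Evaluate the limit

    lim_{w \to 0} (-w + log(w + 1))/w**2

-1/2

Direct substitution gives 0/0.
Apply L'Hôpital: lim (-1 + 1/(w + 1))/(2*w), still 0/0.
After 2 applications of L'Hôpital's rule the quotient is (-1/(w + 1)^2)/(2); substituting w = 0 gives -1/2.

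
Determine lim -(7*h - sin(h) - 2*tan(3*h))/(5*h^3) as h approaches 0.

107/30

Substitution gives 0/0 (the numerator vanishes to order 3).
Expand each term to order h^3: the coefficient of h^3 in −sin(h) is 1/6 and in -2·tan(3h) is -18.
Lower-order terms cancel with the polynomial part, so the numerator is (-107/6)·h^3 + o(h^3), and the limit is (-107/6)/(-5) = 107/30.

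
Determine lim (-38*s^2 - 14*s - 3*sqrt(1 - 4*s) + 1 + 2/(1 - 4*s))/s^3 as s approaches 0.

140

Substitution gives 0/0; apply L'Hôpital's rule 3 times.
After differentiating numerator and denominator 3 times the quotient is (768/(1 - 4*s)^4 + 72*(4*s - 1)^4/(1 - 4*s)^(13/2))/(6); at s = 0 this is 140.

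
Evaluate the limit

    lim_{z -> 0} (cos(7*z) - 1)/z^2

-49/2

Direct substitution gives 0/0.
Apply L'Hôpital: lim (-7*sin(7*z))/(2*z), still 0/0.
After 2 applications of L'Hôpital's rule the quotient is (-49*cos(7*z))/(2); substituting z = 0 gives -49/2.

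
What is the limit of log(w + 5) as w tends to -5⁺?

As w → -5⁺, w + 5 → 0⁺ and ln(w + 5) → −∞.
Multiplying by 1 gives -∞.

-∞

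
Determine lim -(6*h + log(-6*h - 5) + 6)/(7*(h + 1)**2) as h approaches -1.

Direct substitution gives 0/0.
Apply L'Hôpital: lim (6 - 6/(-6*h - 5))/(-14*h - 14), still 0/0.
After 2 applications of L'Hôpital's rule the quotient is (-36/(-6*h - 5)^2)/(-14); substituting h = -1 gives 18/7.

18/7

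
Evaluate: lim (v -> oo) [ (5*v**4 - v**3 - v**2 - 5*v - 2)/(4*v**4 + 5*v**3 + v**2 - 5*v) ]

5/4

Numerator and denominator both have degree 4.
Dividing every term by v^4, all lower-order terms vanish and the limit is the ratio of leading coefficients, 5/(4) = 5/4.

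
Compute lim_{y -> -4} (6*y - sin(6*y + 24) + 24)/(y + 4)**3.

36

Direct substitution gives 0/0.
Apply L'Hôpital: lim (6 - 6*cos(6*y + 24))/(3*(y + 4)^2), still 0/0.
Apply L'Hôpital: lim (36*sin(6*y + 24))/(6*y + 24), still 0/0.
After 3 applications of L'Hôpital's rule the quotient is (216*cos(6*y + 24))/(6); substituting y = -4 gives 36.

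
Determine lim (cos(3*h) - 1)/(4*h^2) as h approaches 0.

Direct substitution gives 0/0.
Apply L'Hôpital: lim (-3*sin(3*h))/(8*h), still 0/0.
After 2 applications of L'Hôpital's rule the quotient is (-9*cos(3*h))/(8); substituting h = 0 gives -9/8.

-9/8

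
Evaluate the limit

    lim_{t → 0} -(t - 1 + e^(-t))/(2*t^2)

-1/4

Direct substitution gives 0/0.
Apply L'Hôpital: lim (1 - e^(-t))/(-4*t), still 0/0.
After 2 applications of L'Hôpital's rule the quotient is (e^(-t))/(-4); substituting t = 0 gives -1/4.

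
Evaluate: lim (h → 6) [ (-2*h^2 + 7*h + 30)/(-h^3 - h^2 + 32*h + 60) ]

At h = 6 both the top and bottom vanish — a removable singularity. Factoring out (h - 6) from each leaves (-2*h - 5)/(-h^2 - 7*h - 10), which at h = 6 equals 17/88.

17/88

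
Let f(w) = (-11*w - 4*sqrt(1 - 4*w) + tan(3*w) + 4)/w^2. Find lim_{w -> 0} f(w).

Substitution gives 0/0 (the numerator vanishes to order 2).
Expand each term to order w^2: the coefficient of w^2 in -4·√(1 - 4w) is 8 and in tan(3w) is 0.
Lower-order terms cancel with the polynomial part, so the numerator is (8)·w^2 + o(w^2), and the limit is (8)/(1) = 8.

8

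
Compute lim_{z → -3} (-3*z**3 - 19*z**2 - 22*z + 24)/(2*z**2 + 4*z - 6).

At z = -3 both the top and bottom vanish — a removable singularity. Factoring out (z + 3) from each leaves (-3*z^2 - 10*z + 8)/(2*z - 2), which at z = -3 equals -11/8.

-11/8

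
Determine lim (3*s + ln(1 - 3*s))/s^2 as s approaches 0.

-9/2

Direct substitution gives 0/0.
Apply L'Hôpital: lim (3 - 3/(1 - 3*s))/(2*s), still 0/0.
After 2 applications of L'Hôpital's rule the quotient is (-9/(1 - 3*s)^2)/(2); substituting s = 0 gives -9/2.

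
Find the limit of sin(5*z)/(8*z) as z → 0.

Substitution gives 0/0.
Write it as (5/8)·sin(5z)/(5z); since sin(u)/u → 1, the limit is 5/8.

5/8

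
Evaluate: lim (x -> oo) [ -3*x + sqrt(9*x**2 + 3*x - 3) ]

This has the form ∞ − ∞. Multiply and divide by the conjugate √(9*x^2 + 3*x - 3) + 3x.
That gives (3x - 3) / (√(9*x^2 + 3*x - 3) + 3x).
Divide numerator and denominator by x: the limit is 3/(2·3) = 1/2.

1/2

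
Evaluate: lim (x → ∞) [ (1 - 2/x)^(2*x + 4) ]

Let L be the limit and take ln: ln L = lim (2x + 4)·ln(1 - 2/x) = lim (2x + 4)·(-2/x + O(1/x²)) = -4.
Hence L = e^(-4).

e^(-4)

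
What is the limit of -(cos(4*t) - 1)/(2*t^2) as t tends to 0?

4

Direct substitution gives 0/0.
Apply L'Hôpital: lim (-4*sin(4*t))/(-4*t), still 0/0.
After 2 applications of L'Hôpital's rule the quotient is (-16*cos(4*t))/(-4); substituting t = 0 gives 4.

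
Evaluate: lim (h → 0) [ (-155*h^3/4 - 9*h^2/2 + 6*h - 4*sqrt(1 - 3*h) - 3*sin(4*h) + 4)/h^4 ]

Substitution gives 0/0; apply L'Hôpital's rule 4 times.
After differentiating numerator and denominator 4 times the quotient is (-768*sin(4*h) + 1215/(4*(1 - 3*h)^(7/2)))/(24); at h = 0 this is 405/32.

405/32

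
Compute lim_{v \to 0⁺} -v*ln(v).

This is a 0·(−∞) form. Rewrite as -1·ln(v) / v^(−1) and apply L'Hôpital:
the derivative quotient is -1·(1/v) / (−1·v^(−2)) = (1/1)·v^1 → 0.

0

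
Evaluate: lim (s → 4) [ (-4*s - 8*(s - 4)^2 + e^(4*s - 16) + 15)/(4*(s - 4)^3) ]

8/3

Direct substitution gives 0/0.
Apply L'Hôpital: lim (-16*s + 4*e^(4*s - 16) + 60)/(12*(s - 4)^2), still 0/0.
Apply L'Hôpital: lim (16*e^(4*s - 16) - 16)/(24*s - 96), still 0/0.
After 3 applications of L'Hôpital's rule the quotient is (64*e^(4*s - 16))/(24); substituting s = 4 gives 8/3.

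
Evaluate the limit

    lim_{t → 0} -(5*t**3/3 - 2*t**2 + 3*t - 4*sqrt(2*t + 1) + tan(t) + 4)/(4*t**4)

-5/8

Substitution gives 0/0; apply L'Hôpital's rule 4 times.
After differentiating numerator and denominator 4 times the quotient is (24*tan(t)^3/cos(t)^2 + 16*tan(t)/cos(t)^2 + 60/(2*t + 1)^(7/2))/(-96); at t = 0 this is -5/8.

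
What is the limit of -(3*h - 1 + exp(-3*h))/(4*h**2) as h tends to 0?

-9/8

Direct substitution gives 0/0.
Apply L'Hôpital: lim (3 - 3*e^(-3*h))/(-8*h), still 0/0.
After 2 applications of L'Hôpital's rule the quotient is (9*e^(-3*h))/(-8); substituting h = 0 gives -9/8.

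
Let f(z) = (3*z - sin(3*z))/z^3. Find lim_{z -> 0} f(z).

Direct substitution gives 0/0.
Apply L'Hôpital: lim (3 - 3*cos(3*z))/(3*z^2), still 0/0.
Apply L'Hôpital: lim (9*sin(3*z))/(6*z), still 0/0.
After 3 applications of L'Hôpital's rule the quotient is (27*cos(3*z))/(6); substituting z = 0 gives 9/2.

9/2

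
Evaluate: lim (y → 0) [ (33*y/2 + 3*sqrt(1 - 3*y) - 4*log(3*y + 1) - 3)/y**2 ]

117/8

Substitution gives 0/0; apply L'Hôpital's rule 2 times.
After differentiating numerator and denominator 2 times the quotient is (36/(3*y + 1)^2 - 27/(4*(1 - 3*y)^(3/2)))/(2); at y = 0 this is 117/8.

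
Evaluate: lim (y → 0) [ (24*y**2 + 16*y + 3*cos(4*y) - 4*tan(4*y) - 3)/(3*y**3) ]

-256/9

Substitution gives 0/0; apply L'Hôpital's rule 3 times.
After differentiating numerator and denominator 3 times the quotient is (192*sin(4*y) - 1536*tan(4*y)^4 - 2048*tan(4*y)^2 - 512)/(18); at y = 0 this is -256/9.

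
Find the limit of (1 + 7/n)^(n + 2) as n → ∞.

e^(7)

The base → 1 and the exponent → ∞: a 1^∞ form.
Take logarithms: (n + 2)·ln(1 + 7/n). Since ln(1+u) ~ u for small u, this behaves like (n)·(7/n) → 7.
So the limit is e^(7).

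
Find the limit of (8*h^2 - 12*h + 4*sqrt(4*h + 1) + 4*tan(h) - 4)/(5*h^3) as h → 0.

52/15

Substitution gives 0/0; apply L'Hôpital's rule 3 times.
After differentiating numerator and denominator 3 times the quotient is (24*tan(h)^2/cos(h)^2 + 8/cos(h)^2 + 96/(4*h + 1)^(5/2))/(30); at h = 0 this is 52/15.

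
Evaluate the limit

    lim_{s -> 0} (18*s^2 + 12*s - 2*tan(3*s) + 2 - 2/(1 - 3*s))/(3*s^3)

Substitution gives 0/0 (the numerator vanishes to order 3).
Expand each term to order s^3: the coefficient of s^3 in -2·1/(1 - 3s) is -54 and in -2·tan(3s) is -18.
Lower-order terms cancel with the polynomial part, so the numerator is (-72)·s^3 + o(s^3), and the limit is (-72)/(3) = -24.

-24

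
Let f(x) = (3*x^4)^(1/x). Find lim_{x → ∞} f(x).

1

Base → ∞ and exponent → 0: an ∞^0 form.
Take logs: (1/x)·ln(3·x^4) = (ln 3 + 4·ln x)/x → 0.
So the limit is e^0 = 1.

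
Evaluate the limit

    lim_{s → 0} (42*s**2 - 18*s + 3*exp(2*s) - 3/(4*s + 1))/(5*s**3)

Substitution gives 0/0; apply L'Hôpital's rule 3 times.
After differentiating numerator and denominator 3 times the quotient is (24*e^(2*s) + 1152/(4*s + 1)^4)/(30); at s = 0 this is 196/5.

196/5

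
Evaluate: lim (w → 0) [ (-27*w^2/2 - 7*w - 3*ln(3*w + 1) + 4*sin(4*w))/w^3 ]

Substitution gives 0/0 (the numerator vanishes to order 3).
Expand each term to order w^3: the coefficient of w^3 in -3·ln(1 + 3w) is -27 and in 4·sin(4w) is -128/3.
Lower-order terms cancel with the polynomial part, so the numerator is (-209/3)·w^3 + o(w^3), and the limit is (-209/3)/(1) = -209/3.

-209/3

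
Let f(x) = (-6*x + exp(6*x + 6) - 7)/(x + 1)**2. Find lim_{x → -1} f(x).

18

Direct substitution gives 0/0.
Apply L'Hôpital: lim (6*e^(6*x + 6) - 6)/(2*x + 2), still 0/0.
After 2 applications of L'Hôpital's rule the quotient is (36*e^(6*x + 6))/(2); substituting x = -1 gives 18.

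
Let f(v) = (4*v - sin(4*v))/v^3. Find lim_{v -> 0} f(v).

32/3

Direct substitution gives 0/0.
Apply L'Hôpital: lim (4 - 4*cos(4*v))/(3*v^2), still 0/0.
Apply L'Hôpital: lim (16*sin(4*v))/(6*v), still 0/0.
After 3 applications of L'Hôpital's rule the quotient is (64*cos(4*v))/(6); substituting v = 0 gives 32/3.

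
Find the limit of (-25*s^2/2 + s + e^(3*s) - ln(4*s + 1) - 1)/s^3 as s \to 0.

Substitution gives 0/0 (the numerator vanishes to order 3).
Expand each term to order s^3: the coefficient of s^3 in e^(3s) is 9/2 and in −ln(1 + 4s) is -64/3.
Lower-order terms cancel with the polynomial part, so the numerator is (-101/6)·s^3 + o(s^3), and the limit is (-101/6)/(1) = -101/6.

-101/6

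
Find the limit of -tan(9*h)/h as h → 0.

Substitution gives 0/0.
Since tan(u)/u → 1 as u → 0, tan(9h)/(9h) → 1 and the limit is 9/(-1) = -9.

-9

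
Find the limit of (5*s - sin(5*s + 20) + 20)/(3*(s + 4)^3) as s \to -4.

Direct substitution gives 0/0.
Apply L'Hôpital: lim (5 - 5*cos(5*s + 20))/(9*(s + 4)^2), still 0/0.
Apply L'Hôpital: lim (25*sin(5*s + 20))/(18*s + 72), still 0/0.
After 3 applications of L'Hôpital's rule the quotient is (125*cos(5*s + 20))/(18); substituting s = -4 gives 125/18.

125/18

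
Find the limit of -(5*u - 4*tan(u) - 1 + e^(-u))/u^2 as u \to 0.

-1/2

Substitution gives 0/0 (the numerator vanishes to order 2).
Expand each term to order u^2: the coefficient of u^2 in e^(-u) is 1/2 and in -4·tan(u) is 0.
Lower-order terms cancel with the polynomial part, so the numerator is (1/2)·u^2 + o(u^2), and the limit is (1/2)/(-1) = -1/2.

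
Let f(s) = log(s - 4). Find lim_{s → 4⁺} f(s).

-∞

As s → 4⁺, s - 4 → 0⁺ and ln(s - 4) → −∞.
Multiplying by 1 gives -∞.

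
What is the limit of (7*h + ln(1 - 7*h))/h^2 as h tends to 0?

-49/2

Direct substitution gives 0/0.
Apply L'Hôpital: lim (7 - 7/(1 - 7*h))/(2*h), still 0/0.
After 2 applications of L'Hôpital's rule the quotient is (-49/(1 - 7*h)^2)/(2); substituting h = 0 gives -49/2.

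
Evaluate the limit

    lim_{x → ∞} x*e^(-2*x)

0

Write as x^1/e^{2x}, an ∞/∞ form.
Exponential growth dominates any polynomial, so repeated L'Hôpital (or the standard result) gives 0.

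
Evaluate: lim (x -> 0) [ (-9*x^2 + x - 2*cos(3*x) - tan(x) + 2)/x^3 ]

Substitution gives 0/0; apply L'Hôpital's rule 3 times.
After differentiating numerator and denominator 3 times the quotient is (-54*sin(3*x) - 6*tan(x)^4 - 8*tan(x)^2 - 2)/(6); at x = 0 this is -1/3.

-1/3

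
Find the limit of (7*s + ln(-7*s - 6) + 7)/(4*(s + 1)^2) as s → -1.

-49/8

Direct substitution gives 0/0.
Apply L'Hôpital: lim (7 - 7/(-7*s - 6))/(8*s + 8), still 0/0.
After 2 applications of L'Hôpital's rule the quotient is (-49/(-7*s - 6)^2)/(8); substituting s = -1 gives -49/8.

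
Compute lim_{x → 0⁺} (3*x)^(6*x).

1

Base → 0⁺ and exponent → 0⁺: a 0^0 form.
Take logs: 6x·ln(3x). This is 0·(−∞); rewriting as ln(3x)/(1/(6x)) and applying L'Hôpital gives 0.
Hence the limit is e^0 = 1.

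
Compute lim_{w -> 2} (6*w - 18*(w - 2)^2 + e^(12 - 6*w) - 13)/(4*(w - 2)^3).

Direct substitution gives 0/0.
Apply L'Hôpital: lim (-36*w - 6*e^(12 - 6*w) + 78)/(12*(w - 2)^2), still 0/0.
Apply L'Hôpital: lim (36*e^(12 - 6*w) - 36)/(24*w - 48), still 0/0.
After 3 applications of L'Hôpital's rule the quotient is (-216*e^(12 - 6*w))/(24); substituting w = 2 gives -9.

-9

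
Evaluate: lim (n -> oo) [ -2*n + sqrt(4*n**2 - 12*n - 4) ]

This has the form ∞ − ∞. Multiply and divide by the conjugate √(4*n^2 - 12*n - 4) + 2n.
That gives (-12n - 4) / (√(4*n^2 - 12*n - 4) + 2n).
Divide numerator and denominator by n: the limit is -12/(2·2) = -3.

-3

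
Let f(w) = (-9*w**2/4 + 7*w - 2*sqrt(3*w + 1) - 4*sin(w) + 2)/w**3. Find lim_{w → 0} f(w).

Substitution gives 0/0; apply L'Hôpital's rule 3 times.
After differentiating numerator and denominator 3 times the quotient is (4*cos(w) - 81/(4*(3*w + 1)^(5/2)))/(6); at w = 0 this is -65/24.

-65/24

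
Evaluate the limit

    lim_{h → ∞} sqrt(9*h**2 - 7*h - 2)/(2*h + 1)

3/2

For large |h|, √(9*h^2 - 7*h - 2) ≈ √9·|h| and the denominator ≈ 2h.
Since h → +∞, |h| = h, giving √9/(2) = 3/2.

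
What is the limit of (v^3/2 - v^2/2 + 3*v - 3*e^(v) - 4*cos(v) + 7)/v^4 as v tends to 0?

Substitution gives 0/0 (the numerator vanishes to order 4).
Expand each term to order v^4: the coefficient of v^4 in -4·cos(v) is -1/6 and in -3·e^(v) is -1/8.
Lower-order terms cancel with the polynomial part, so the numerator is (-7/24)·v^4 + o(v^4), and the limit is (-7/24)/(1) = -7/24.

-7/24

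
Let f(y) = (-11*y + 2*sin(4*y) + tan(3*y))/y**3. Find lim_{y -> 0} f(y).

-37/3

Substitution gives 0/0; apply L'Hôpital's rule 3 times.
After differentiating numerator and denominator 3 times the quotient is (-128*cos(4*y) + 162*tan(3*y)^4 + 216*tan(3*y)^2 + 54)/(6); at y = 0 this is -37/3.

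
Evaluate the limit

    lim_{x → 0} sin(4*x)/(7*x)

Substitution gives 0/0.
Write it as (4/7)·sin(4x)/(4x); since sin(u)/u → 1, the limit is 4/7.

4/7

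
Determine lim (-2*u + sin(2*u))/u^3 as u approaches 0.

-4/3

Direct substitution gives 0/0.
Apply L'Hôpital: lim (2*cos(2*u) - 2)/(3*u^2), still 0/0.
Apply L'Hôpital: lim (-4*sin(2*u))/(6*u), still 0/0.
After 3 applications of L'Hôpital's rule the quotient is (-8*cos(2*u))/(6); substituting u = 0 gives -4/3.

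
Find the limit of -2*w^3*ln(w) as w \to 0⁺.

This is a 0·(−∞) form. Rewrite as -2·ln(w) / w^(−3) and apply L'Hôpital:
the derivative quotient is -2·(1/w) / (−3·w^(−4)) = (2/3)·w^3 → 0.

0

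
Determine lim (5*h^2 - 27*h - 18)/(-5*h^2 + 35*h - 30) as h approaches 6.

At h = 6 both the top and bottom vanish — a removable singularity. Factoring out (h - 6) from each leaves (5*h + 3)/(5 - 5*h), which at h = 6 equals -33/25.

-33/25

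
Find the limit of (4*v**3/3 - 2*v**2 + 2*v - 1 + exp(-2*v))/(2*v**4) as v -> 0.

1/3

Direct substitution gives 0/0.
Apply L'Hôpital: lim (4*v^2 - 4*v + 2 - 2*e^(-2*v))/(8*v^3), still 0/0.
Apply L'Hôpital: lim (8*v - 4 + 4*e^(-2*v))/(24*v^2), still 0/0.
Apply L'Hôpital: lim (8 - 8*e^(-2*v))/(48*v), still 0/0.
After 4 applications of L'Hôpital's rule the quotient is (16*e^(-2*v))/(48); substituting v = 0 gives 1/3.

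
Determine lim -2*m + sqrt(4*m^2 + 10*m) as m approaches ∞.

An ∞ − ∞ form. Rationalising with the conjugate, the difference becomes (10m) / (√(4*m^2 + 10*m) + 2m).
For large m the denominator behaves like 2·2m, so the quotient tends to 10/4 = 5/2.

5/2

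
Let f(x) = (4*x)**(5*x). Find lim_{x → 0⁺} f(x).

Base → 0⁺ and exponent → 0⁺: a 0^0 form.
Take logs: 5x·ln(4x). This is 0·(−∞); rewriting as ln(4x)/(1/(5x)) and applying L'Hôpital gives 0.
Hence the limit is e^0 = 1.

1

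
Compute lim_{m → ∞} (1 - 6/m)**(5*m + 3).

The base → 1 and the exponent → ∞: a 1^∞ form.
Take logarithms: (5m + 3)·ln(1 - 6/m). Since ln(1+u) ~ u for small u, this behaves like (5m)·(-6/m) → -30.
So the limit is e^(-30).

e^(-30)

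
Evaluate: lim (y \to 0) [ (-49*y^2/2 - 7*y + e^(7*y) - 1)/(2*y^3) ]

Direct substitution gives 0/0.
Apply L'Hôpital: lim (-49*y + 7*e^(7*y) - 7)/(6*y^2), still 0/0.
Apply L'Hôpital: lim (49*e^(7*y) - 49)/(12*y), still 0/0.
After 3 applications of L'Hôpital's rule the quotient is (343*e^(7*y))/(12); substituting y = 0 gives 343/12.

343/12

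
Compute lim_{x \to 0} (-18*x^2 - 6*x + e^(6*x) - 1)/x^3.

36

Direct substitution gives 0/0.
Apply L'Hôpital: lim (-36*x + 6*e^(6*x) - 6)/(3*x^2), still 0/0.
Apply L'Hôpital: lim (36*e^(6*x) - 36)/(6*x), still 0/0.
After 3 applications of L'Hôpital's rule the quotient is (216*e^(6*x))/(6); substituting x = 0 gives 36.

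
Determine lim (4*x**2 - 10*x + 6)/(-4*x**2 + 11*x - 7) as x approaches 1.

Since x = 1 makes numerator and denominator zero, (x - 1) divides both.
Cancelling it gives (4*x - 6)/(7 - 4*x); now plug in x = 1 to get -2/3.

-2/3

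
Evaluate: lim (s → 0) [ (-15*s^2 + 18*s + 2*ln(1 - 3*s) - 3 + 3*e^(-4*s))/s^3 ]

Substitution gives 0/0; apply L'Hôpital's rule 3 times.
After differentiating numerator and denominator 3 times the quotient is (-192*e^(-4*s) + 108/(3*s - 1)^3)/(6); at s = 0 this is -50.

-50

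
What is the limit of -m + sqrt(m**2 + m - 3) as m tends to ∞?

1/2

This has the form ∞ − ∞. Multiply and divide by the conjugate √(m^2 + m - 3) + m.
That gives (m - 3) / (√(m^2 + m - 3) + m).
Divide numerator and denominator by m: the limit is 1/(2·1) = 1/2.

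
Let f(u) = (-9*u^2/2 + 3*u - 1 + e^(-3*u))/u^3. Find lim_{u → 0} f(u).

Direct substitution gives 0/0.
Apply L'Hôpital: lim (-9*u + 3 - 3*e^(-3*u))/(3*u^2), still 0/0.
Apply L'Hôpital: lim (-9 + 9*e^(-3*u))/(6*u), still 0/0.
After 3 applications of L'Hôpital's rule the quotient is (-27*e^(-3*u))/(6); substituting u = 0 gives -9/2.

-9/2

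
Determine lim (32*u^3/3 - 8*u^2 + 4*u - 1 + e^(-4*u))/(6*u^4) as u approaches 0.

16/9

Direct substitution gives 0/0.
Apply L'Hôpital: lim (32*u^2 - 16*u + 4 - 4*e^(-4*u))/(24*u^3), still 0/0.
Apply L'Hôpital: lim (64*u - 16 + 16*e^(-4*u))/(72*u^2), still 0/0.
Apply L'Hôpital: lim (64 - 64*e^(-4*u))/(144*u), still 0/0.
After 4 applications of L'Hôpital's rule the quotient is (256*e^(-4*u))/(144); substituting u = 0 gives 16/9.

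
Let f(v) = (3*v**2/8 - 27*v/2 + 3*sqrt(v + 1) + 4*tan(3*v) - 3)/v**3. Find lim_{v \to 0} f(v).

Substitution gives 0/0; apply L'Hôpital's rule 3 times.
After differentiating numerator and denominator 3 times the quotient is (648*tan(3*v)^2/cos(3*v)^2 + 216/cos(3*v)^2 + 9/(8*(v + 1)^(5/2)))/(6); at v = 0 this is 579/16.

579/16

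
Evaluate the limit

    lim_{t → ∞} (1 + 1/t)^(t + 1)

Write it as [(1 + 1/t)^t]^(1) · (1 + 1/t)^(1). The bracketed term tends to e^(1) and the second factor to 1, so the limit is e^(1).

e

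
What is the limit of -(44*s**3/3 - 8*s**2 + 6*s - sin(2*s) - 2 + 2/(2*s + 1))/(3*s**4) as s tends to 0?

-32/3

Substitution gives 0/0 (the numerator vanishes to order 4).
Expand each term to order s^4: the coefficient of s^4 in −sin(2s) is 0 and in 2·1/(1 + 2s) is 32.
Lower-order terms cancel with the polynomial part, so the numerator is (32)·s^4 + o(s^4), and the limit is (32)/(-3) = -32/3.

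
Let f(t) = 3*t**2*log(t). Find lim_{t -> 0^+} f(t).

This is a 0·(−∞) form. Rewrite as 3·ln(t) / t^(−2) and apply L'Hôpital:
the derivative quotient is 3·(1/t) / (−2·t^(−3)) = (-3/2)·t^2 → 0.

0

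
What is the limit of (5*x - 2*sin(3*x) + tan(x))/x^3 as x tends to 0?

Substitution gives 0/0; apply L'Hôpital's rule 3 times.
After differentiating numerator and denominator 3 times the quotient is (54*cos(3*x) + 6*tan(x)^4 + 8*tan(x)^2 + 2)/(6); at x = 0 this is 28/3.

28/3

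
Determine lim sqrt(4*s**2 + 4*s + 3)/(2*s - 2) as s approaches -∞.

-1

For large |s|, √(4*s^2 + 4*s + 3) ≈ √4·|s| and the denominator ≈ 2s.
Since s → −∞, |s| = −s, giving −√4/(2) = -1.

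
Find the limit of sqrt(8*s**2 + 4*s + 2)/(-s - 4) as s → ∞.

For large |s|, √(8*s^2 + 4*s + 2) ≈ √8·|s| and the denominator ≈ -s.
Since s → +∞, |s| = s, giving √8/(-1) = -2*√(2).

-2*√(2)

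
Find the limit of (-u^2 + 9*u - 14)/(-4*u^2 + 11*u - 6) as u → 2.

Since u = 2 makes numerator and denominator zero, (u - 2) divides both.
Cancelling it gives (7 - u)/(3 - 4*u); now plug in u = 2 to get -1.

-1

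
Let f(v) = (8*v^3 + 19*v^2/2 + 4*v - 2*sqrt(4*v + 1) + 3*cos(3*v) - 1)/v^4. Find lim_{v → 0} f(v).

241/8

Substitution gives 0/0 (the numerator vanishes to order 4).
Expand each term to order v^4: the coefficient of v^4 in -2·√(1 + 4v) is 20 and in 3·cos(3v) is 81/8.
Lower-order terms cancel with the polynomial part, so the numerator is (241/8)·v^4 + o(v^4), and the limit is (241/8)/(1) = 241/8.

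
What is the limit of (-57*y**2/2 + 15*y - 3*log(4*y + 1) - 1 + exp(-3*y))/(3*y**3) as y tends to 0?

-137/6

Substitution gives 0/0 (the numerator vanishes to order 3).
Expand each term to order y^3: the coefficient of y^3 in -3·ln(1 + 4y) is -64 and in e^(-3y) is -9/2.
Lower-order terms cancel with the polynomial part, so the numerator is (-137/2)·y^3 + o(y^3), and the limit is (-137/2)/(3) = -137/6.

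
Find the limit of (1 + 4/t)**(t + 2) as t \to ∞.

The base → 1 and the exponent → ∞: a 1^∞ form.
Take logarithms: (t + 2)·ln(1 + 4/t). Since ln(1+u) ~ u for small u, this behaves like (t)·(4/t) → 4.
So the limit is e^(4).

e^(4)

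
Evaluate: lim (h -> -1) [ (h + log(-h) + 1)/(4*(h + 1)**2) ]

Direct substitution gives 0/0.
Apply L'Hôpital: lim (1 + 1/h)/(8*h + 8), still 0/0.
After 2 applications of L'Hôpital's rule the quotient is (-1/h^2)/(8); substituting h = -1 gives -1/8.

-1/8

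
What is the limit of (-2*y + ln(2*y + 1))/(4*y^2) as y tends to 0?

-1/2

Direct substitution gives 0/0.
Apply L'Hôpital: lim (-2 + 2/(2*y + 1))/(8*y), still 0/0.
After 2 applications of L'Hôpital's rule the quotient is (-4/(2*y + 1)^2)/(8); substituting y = 0 gives -1/2.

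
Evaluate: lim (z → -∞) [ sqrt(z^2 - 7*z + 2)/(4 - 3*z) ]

1/3

For large |z|, √(z^2 - 7*z + 2) ≈ √1·|z| and the denominator ≈ -3z.
Since z → −∞, |z| = −z, giving −√1/(-3) = 1/3.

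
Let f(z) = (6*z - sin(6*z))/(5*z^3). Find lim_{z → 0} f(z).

Direct substitution gives 0/0.
Apply L'Hôpital: lim (6 - 6*cos(6*z))/(15*z^2), still 0/0.
Apply L'Hôpital: lim (36*sin(6*z))/(30*z), still 0/0.
After 3 applications of L'Hôpital's rule the quotient is (216*cos(6*z))/(30); substituting z = 0 gives 36/5.

36/5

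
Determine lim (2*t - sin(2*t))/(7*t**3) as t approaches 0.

4/21

Direct substitution gives 0/0.
Apply L'Hôpital: lim (2 - 2*cos(2*t))/(21*t^2), still 0/0.
Apply L'Hôpital: lim (4*sin(2*t))/(42*t), still 0/0.
After 3 applications of L'Hôpital's rule the quotient is (8*cos(2*t))/(42); substituting t = 0 gives 4/21.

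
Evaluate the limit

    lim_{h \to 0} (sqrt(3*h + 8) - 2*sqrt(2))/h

3*√(2)/8

A 0/0 form; rationalise with √(8 + 3h) + √8. This collapses the numerator to 3h, leaving 3/(√(8 + 3h) + √8) → 3/(2√8) = 3*√(2)/8.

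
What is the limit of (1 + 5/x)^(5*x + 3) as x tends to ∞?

e^(25)

Let L be the limit and take ln: ln L = lim (5x + 3)·ln(1 + 5/x) = lim (5x + 3)·(5/x + O(1/x²)) = 25.
Hence L = e^(25).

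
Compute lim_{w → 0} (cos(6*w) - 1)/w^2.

-18

Direct substitution gives 0/0.
Apply L'Hôpital: lim (-6*sin(6*w))/(2*w), still 0/0.
After 2 applications of L'Hôpital's rule the quotient is (-36*cos(6*w))/(2); substituting w = 0 gives -18.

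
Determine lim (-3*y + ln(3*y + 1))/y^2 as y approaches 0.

Direct substitution gives 0/0.
Apply L'Hôpital: lim (-3 + 3/(3*y + 1))/(2*y), still 0/0.
After 2 applications of L'Hôpital's rule the quotient is (-9/(3*y + 1)^2)/(2); substituting y = 0 gives -9/2.

-9/2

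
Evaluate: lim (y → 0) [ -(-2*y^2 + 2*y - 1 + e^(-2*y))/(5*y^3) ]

4/15

Direct substitution gives 0/0.
Apply L'Hôpital: lim (-4*y + 2 - 2*e^(-2*y))/(-15*y^2), still 0/0.
Apply L'Hôpital: lim (-4 + 4*e^(-2*y))/(-30*y), still 0/0.
After 3 applications of L'Hôpital's rule the quotient is (-8*e^(-2*y))/(-30); substituting y = 0 gives 4/15.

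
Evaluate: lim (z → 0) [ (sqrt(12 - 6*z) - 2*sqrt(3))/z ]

-√(3)/2

A 0/0 form; rationalise with √(12 - 6z) + √12. This collapses the numerator to -6z, leaving -6/(√(12 - 6z) + √12) → -6/(2√12) = -√(3)/2.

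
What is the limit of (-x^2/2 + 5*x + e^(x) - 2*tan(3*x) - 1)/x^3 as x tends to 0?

Substitution gives 0/0 (the numerator vanishes to order 3).
Expand each term to order x^3: the coefficient of x^3 in e^(x) is 1/6 and in -2·tan(3x) is -18.
Lower-order terms cancel with the polynomial part, so the numerator is (-107/6)·x^3 + o(x^3), and the limit is (-107/6)/(1) = -107/6.

-107/6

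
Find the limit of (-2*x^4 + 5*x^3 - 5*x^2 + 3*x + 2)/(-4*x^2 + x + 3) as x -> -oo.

The numerator has higher degree (4 > 2); the quotient behaves like (-2/(-4))·x^2 for large |x|.
As x → −∞ this diverges to ∞.

∞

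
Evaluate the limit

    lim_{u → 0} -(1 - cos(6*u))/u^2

-18

Substitution gives 0/0.
Use (1 − cos θ)/θ² → 1/2 with θ = 6u: the limit is 6²/(2·(-1)) = -18.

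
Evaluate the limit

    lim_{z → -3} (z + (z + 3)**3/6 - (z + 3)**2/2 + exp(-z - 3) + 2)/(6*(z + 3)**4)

1/144

Direct substitution gives 0/0.
Apply L'Hôpital: lim (-z + (z + 3)^2/2 - e^(-z - 3) - 2)/(24*(z + 3)^3), still 0/0.
Apply L'Hôpital: lim (z + e^(-z - 3) + 2)/(72*(z + 3)^2), still 0/0.
Apply L'Hôpital: lim (1 - e^(-z - 3))/(144*z + 432), still 0/0.
After 4 applications of L'Hôpital's rule the quotient is (e^(-z - 3))/(144); substituting z = -3 gives 1/144.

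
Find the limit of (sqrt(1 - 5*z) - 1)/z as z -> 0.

Substitution gives 0/0. Multiply numerator and denominator by the conjugate √(1 - 5z) + √1.
The numerator becomes (1 - 5z) − 1 = -5z, so the expression simplifies to -5/(√(1 - 5z) + √1).
Letting z → 0 gives -5/(2√1) = -5/2.

-5/2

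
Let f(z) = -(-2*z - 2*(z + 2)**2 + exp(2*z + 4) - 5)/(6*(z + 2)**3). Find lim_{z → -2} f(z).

-2/9

Direct substitution gives 0/0.
Apply L'Hôpital: lim (-4*z + 2*e^(2*z + 4) - 10)/(-18*(z + 2)^2), still 0/0.
Apply L'Hôpital: lim (4*e^(2*z + 4) - 4)/(-36*z - 72), still 0/0.
After 3 applications of L'Hôpital's rule the quotient is (8*e^(2*z + 4))/(-36); substituting z = -2 gives -2/9.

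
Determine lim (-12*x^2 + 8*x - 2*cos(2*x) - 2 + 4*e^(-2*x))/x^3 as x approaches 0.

Substitution gives 0/0 (the numerator vanishes to order 3).
Expand each term to order x^3: the coefficient of x^3 in 4·e^(-2x) is -16/3 and in -2·cos(2x) is 0.
Lower-order terms cancel with the polynomial part, so the numerator is (-16/3)·x^3 + o(x^3), and the limit is (-16/3)/(1) = -16/3.

-16/3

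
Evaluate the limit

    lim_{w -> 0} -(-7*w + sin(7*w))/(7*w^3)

Direct substitution gives 0/0.
Apply L'Hôpital: lim (7*cos(7*w) - 7)/(-21*w^2), still 0/0.
Apply L'Hôpital: lim (-49*sin(7*w))/(-42*w), still 0/0.
After 3 applications of L'Hôpital's rule the quotient is (-343*cos(7*w))/(-42); substituting w = 0 gives 49/6.

49/6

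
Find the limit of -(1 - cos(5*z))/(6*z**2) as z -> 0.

Substitution gives 0/0.
Use (1 − cos u)/u² → 1/2 with u = 5z: the limit is 5²/(2·(-6)) = -25/12.

-25/12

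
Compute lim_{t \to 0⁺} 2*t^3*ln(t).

0

This is a 0·(−∞) form. Rewrite as 2·ln(t) / t^(−3) and apply L'Hôpital:
the derivative quotient is 2·(1/t) / (−3·t^(−4)) = (-2/3)·t^3 → 0.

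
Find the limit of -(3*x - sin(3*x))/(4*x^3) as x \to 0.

Direct substitution gives 0/0.
Apply L'Hôpital: lim (3 - 3*cos(3*x))/(-12*x^2), still 0/0.
Apply L'Hôpital: lim (9*sin(3*x))/(-24*x), still 0/0.
After 3 applications of L'Hôpital's rule the quotient is (27*cos(3*x))/(-24); substituting x = 0 gives -9/8.

-9/8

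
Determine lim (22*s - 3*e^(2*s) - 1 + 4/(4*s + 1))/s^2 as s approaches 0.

58

Substitution gives 0/0; apply L'Hôpital's rule 2 times.
After differentiating numerator and denominator 2 times the quotient is (-12*e^(2*s) + 128/(4*s + 1)^3)/(2); at s = 0 this is 58.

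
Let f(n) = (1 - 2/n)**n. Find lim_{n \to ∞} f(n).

The base → 1 and the exponent → ∞: a 1^∞ form.
Take logarithms: (n)·ln(1 - 2/n). Since ln(1+u) ~ u for small u, this behaves like (n)·(-2/n) → -2.
So the limit is e^(-2).

e^(-2)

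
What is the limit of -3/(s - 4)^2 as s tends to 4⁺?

-∞

As s → 4⁺, (s - 4) → 0⁺, so (s - 4)^2 → 0⁺ and -3/(s - 4)^2 → -∞.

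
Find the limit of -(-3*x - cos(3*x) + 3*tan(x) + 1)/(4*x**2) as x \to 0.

-9/8

Substitution gives 0/0; apply L'Hôpital's rule 2 times.
After differentiating numerator and denominator 2 times the quotient is (6*sin(x)/cos(x)^3 + 9*cos(3*x))/(-8); at x = 0 this is -9/8.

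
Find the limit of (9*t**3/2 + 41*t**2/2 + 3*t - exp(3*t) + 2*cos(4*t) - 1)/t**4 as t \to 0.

Substitution gives 0/0; apply L'Hôpital's rule 4 times.
After differentiating numerator and denominator 4 times the quotient is (-81*e^(3*t) + 512*cos(4*t))/(24); at t = 0 this is 431/24.

431/24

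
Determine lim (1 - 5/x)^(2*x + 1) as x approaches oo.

Let L be the limit and take ln: ln L = lim (2x + 1)·ln(1 - 5/x) = lim (2x + 1)·(-5/x + O(1/x²)) = -10.
Hence L = e^(-10).

e^(-10)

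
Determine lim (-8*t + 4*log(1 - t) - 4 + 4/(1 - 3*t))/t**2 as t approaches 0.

34

Substitution gives 0/0 (the numerator vanishes to order 2).
Expand each term to order t^2: the coefficient of t^2 in 4·1/(1 - 3t) is 36 and in 4·ln(1 - t) is -2.
Lower-order terms cancel with the polynomial part, so the numerator is (34)·t^2 + o(t^2), and the limit is (34)/(1) = 34.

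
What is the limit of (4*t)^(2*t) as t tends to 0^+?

Base → 0⁺ and exponent → 0⁺: a 0^0 form.
Take logs: 2t·ln(4t). This is 0·(−∞); rewriting as ln(4t)/(1/(2t)) and applying L'Hôpital gives 0.
Hence the limit is e^0 = 1.

1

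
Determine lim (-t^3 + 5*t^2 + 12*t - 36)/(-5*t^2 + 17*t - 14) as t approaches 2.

-20/3

Direct substitution gives 0/0, so factor. Both numerator and denominator have (t - 2) as a factor.
After cancelling, the expression reduces to (-t^2 + 3*t + 18)/(7 - 5*t).
Substituting t = 2 gives -20/3.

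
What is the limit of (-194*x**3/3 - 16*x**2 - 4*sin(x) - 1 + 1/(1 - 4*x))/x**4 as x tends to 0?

256

Substitution gives 0/0 (the numerator vanishes to order 4).
Expand each term to order x^4: the coefficient of x^4 in 1/(1 - 4x) is 256 and in -4·sin(x) is 0.
Lower-order terms cancel with the polynomial part, so the numerator is (256)·x^4 + o(x^4), and the limit is (256)/(1) = 256.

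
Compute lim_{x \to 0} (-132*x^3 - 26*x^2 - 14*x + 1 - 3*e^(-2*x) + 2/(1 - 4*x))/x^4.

510

Substitution gives 0/0 (the numerator vanishes to order 4).
Expand each term to order x^4: the coefficient of x^4 in 2·1/(1 - 4x) is 512 and in -3·e^(-2x) is -2.
Lower-order terms cancel with the polynomial part, so the numerator is (510)·x^4 + o(x^4), and the limit is (510)/(1) = 510.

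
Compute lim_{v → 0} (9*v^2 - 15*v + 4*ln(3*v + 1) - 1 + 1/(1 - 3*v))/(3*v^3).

Substitution gives 0/0 (the numerator vanishes to order 3).
Expand each term to order v^3: the coefficient of v^3 in 1/(1 - 3v) is 27 and in 4·ln(1 + 3v) is 36.
Lower-order terms cancel with the polynomial part, so the numerator is (63)·v^3 + o(v^3), and the limit is (63)/(3) = 21.

21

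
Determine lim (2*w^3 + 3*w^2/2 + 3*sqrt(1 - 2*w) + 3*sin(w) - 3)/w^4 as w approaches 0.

-15/8

Substitution gives 0/0 (the numerator vanishes to order 4).
Expand each term to order w^4: the coefficient of w^4 in 3·√(1 - 2w) is -15/8 and in 3·sin(w) is 0.
Lower-order terms cancel with the polynomial part, so the numerator is (-15/8)·w^4 + o(w^4), and the limit is (-15/8)/(1) = -15/8.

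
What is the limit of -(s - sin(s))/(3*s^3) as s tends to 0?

Direct substitution gives 0/0.
Apply L'Hôpital: lim (1 - cos(s))/(-9*s^2), still 0/0.
Apply L'Hôpital: lim (sin(s))/(-18*s), still 0/0.
After 3 applications of L'Hôpital's rule the quotient is (cos(s))/(-18); substituting s = 0 gives -1/18.

-1/18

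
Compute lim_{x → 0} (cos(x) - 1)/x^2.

Direct substitution gives 0/0.
Apply L'Hôpital: lim (-sin(x))/(2*x), still 0/0.
After 2 applications of L'Hôpital's rule the quotient is (-cos(x))/(2); substituting x = 0 gives -1/2.

-1/2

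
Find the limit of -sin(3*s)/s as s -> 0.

-3

Substitution gives 0/0.
Write it as (3/(-1))·sin(3s)/(3s); since sin(u)/u → 1, the limit is -3.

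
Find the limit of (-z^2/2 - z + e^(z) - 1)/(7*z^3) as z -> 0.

Direct substitution gives 0/0.
Apply L'Hôpital: lim (-z + e^(z) - 1)/(21*z^2), still 0/0.
Apply L'Hôpital: lim (e^(z) - 1)/(42*z), still 0/0.
After 3 applications of L'Hôpital's rule the quotient is (e^(z))/(42); substituting z = 0 gives 1/42.

1/42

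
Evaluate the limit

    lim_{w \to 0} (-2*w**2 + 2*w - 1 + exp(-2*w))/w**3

-4/3

Direct substitution gives 0/0.
Apply L'Hôpital: lim (-4*w + 2 - 2*e^(-2*w))/(3*w^2), still 0/0.
Apply L'Hôpital: lim (-4 + 4*e^(-2*w))/(6*w), still 0/0.
After 3 applications of L'Hôpital's rule the quotient is (-8*e^(-2*w))/(6); substituting w = 0 gives -4/3.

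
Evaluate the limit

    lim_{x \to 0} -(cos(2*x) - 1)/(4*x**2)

1/2

Direct substitution gives 0/0.
Apply L'Hôpital: lim (-2*sin(2*x))/(-8*x), still 0/0.
After 2 applications of L'Hôpital's rule the quotient is (-4*cos(2*x))/(-8); substituting x = 0 gives 1/2.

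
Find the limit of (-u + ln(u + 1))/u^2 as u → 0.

Direct substitution gives 0/0.
Apply L'Hôpital: lim (-1 + 1/(u + 1))/(2*u), still 0/0.
After 2 applications of L'Hôpital's rule the quotient is (-1/(u + 1)^2)/(2); substituting u = 0 gives -1/2.

-1/2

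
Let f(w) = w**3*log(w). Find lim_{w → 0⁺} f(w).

0

This is a 0·(−∞) form. Rewrite as 1·ln(w) / w^(−3) and apply L'Hôpital:
the derivative quotient is 1·(1/w) / (−3·w^(−4)) = (-1/3)·w^3 → 0.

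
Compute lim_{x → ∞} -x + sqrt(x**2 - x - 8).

-1/2

This has the form ∞ − ∞. Multiply and divide by the conjugate √(x^2 - x - 8) + x.
That gives (-x - 8) / (√(x^2 - x - 8) + x).
Divide numerator and denominator by x: the limit is -1/(2·1) = -1/2.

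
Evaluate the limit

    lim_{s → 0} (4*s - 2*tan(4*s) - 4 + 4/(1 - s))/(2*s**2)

Substitution gives 0/0 (the numerator vanishes to order 2).
Expand each term to order s^2: the coefficient of s^2 in -2·tan(4s) is 0 and in 4·1/(1 - s) is 4.
Lower-order terms cancel with the polynomial part, so the numerator is (4)·s^2 + o(s^2), and the limit is (4)/(2) = 2.

2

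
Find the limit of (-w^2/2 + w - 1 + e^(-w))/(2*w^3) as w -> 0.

-1/12

Direct substitution gives 0/0.
Apply L'Hôpital: lim (-w + 1 - e^(-w))/(6*w^2), still 0/0.
Apply L'Hôpital: lim (-1 + e^(-w))/(12*w), still 0/0.
After 3 applications of L'Hôpital's rule the quotient is (-e^(-w))/(12); substituting w = 0 gives -1/12.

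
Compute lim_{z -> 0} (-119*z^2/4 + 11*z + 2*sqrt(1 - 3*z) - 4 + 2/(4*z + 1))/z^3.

-1051/8

Substitution gives 0/0; apply L'Hôpital's rule 3 times.
After differentiating numerator and denominator 3 times the quotient is (-768/(4*z + 1)^4 - 81/(4*(1 - 3*z)^(5/2)))/(6); at z = 0 this is -1051/8.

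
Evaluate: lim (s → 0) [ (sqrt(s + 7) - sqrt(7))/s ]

A 0/0 form; rationalise with √(7 + s) + √7. This collapses the numerator to s, leaving 1/(√(7 + s) + √7) → 1/(2√7) = √(7)/14.

√(7)/14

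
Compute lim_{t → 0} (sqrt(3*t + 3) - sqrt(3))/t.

√(3)/2

A 0/0 form; rationalise with √(3 + 3t) + √3. This collapses the numerator to 3t, leaving 3/(√(3 + 3t) + √3) → 3/(2√3) = √(3)/2.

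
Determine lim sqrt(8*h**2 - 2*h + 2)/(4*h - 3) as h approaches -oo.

-√(2)/2

For large |h|, √(8*h^2 - 2*h + 2) ≈ √8·|h| and the denominator ≈ 4h.
Since h → −∞, |h| = −h, giving −√8/(4) = -√(2)/2.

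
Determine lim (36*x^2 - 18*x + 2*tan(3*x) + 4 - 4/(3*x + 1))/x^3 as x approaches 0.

Substitution gives 0/0 (the numerator vanishes to order 3).
Expand each term to order x^3: the coefficient of x^3 in -4·1/(1 + 3x) is 108 and in 2·tan(3x) is 18.
Lower-order terms cancel with the polynomial part, so the numerator is (126)·x^3 + o(x^3), and the limit is (126)/(1) = 126.

126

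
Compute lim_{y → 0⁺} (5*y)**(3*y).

Base → 0⁺ and exponent → 0⁺: a 0^0 form.
Take logs: 3y·ln(5y). This is 0·(−∞); rewriting as ln(5y)/(1/(3y)) and applying L'Hôpital gives 0.
Hence the limit is e^0 = 1.

1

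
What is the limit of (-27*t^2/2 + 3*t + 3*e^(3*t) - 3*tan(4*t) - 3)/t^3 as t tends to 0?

-101/2

Substitution gives 0/0; apply L'Hôpital's rule 3 times.
After differentiating numerator and denominator 3 times the quotient is (81*e^(3*t) - 1152*tan(4*t)^4 - 1536*tan(4*t)^2 - 384)/(6); at t = 0 this is -101/2.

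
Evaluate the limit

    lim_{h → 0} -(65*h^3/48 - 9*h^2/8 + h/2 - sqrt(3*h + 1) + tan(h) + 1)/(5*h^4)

Substitution gives 0/0 (the numerator vanishes to order 4).
Expand each term to order h^4: the coefficient of h^4 in −√(1 + 3h) is 405/128 and in tan(h) is 0.
Lower-order terms cancel with the polynomial part, so the numerator is (405/128)·h^4 + o(h^4), and the limit is (405/128)/(-5) = -81/128.

-81/128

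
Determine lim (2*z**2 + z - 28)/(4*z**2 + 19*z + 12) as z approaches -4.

15/13

Since z = -4 makes numerator and denominator zero, (z + 4) divides both.
Cancelling it gives (2*z - 7)/(4*z + 3); now plug in z = -4 to get 15/13.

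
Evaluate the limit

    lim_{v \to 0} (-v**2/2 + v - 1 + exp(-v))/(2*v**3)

Direct substitution gives 0/0.
Apply L'Hôpital: lim (-v + 1 - e^(-v))/(6*v^2), still 0/0.
Apply L'Hôpital: lim (-1 + e^(-v))/(12*v), still 0/0.
After 3 applications of L'Hôpital's rule the quotient is (-e^(-v))/(12); substituting v = 0 gives -1/12.

-1/12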